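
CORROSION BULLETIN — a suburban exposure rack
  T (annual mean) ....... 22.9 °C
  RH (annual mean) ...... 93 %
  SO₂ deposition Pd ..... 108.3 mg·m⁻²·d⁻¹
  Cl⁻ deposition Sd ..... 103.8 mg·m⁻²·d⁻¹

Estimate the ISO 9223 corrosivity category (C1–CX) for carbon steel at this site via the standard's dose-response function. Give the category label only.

carbon steel: temperature factor f = -0.054·(12.9) = -0.6966
  Pd branch = 1.77·Pd^0.52·e^(0.02·RH+f) = 64.75 μm/a
  Cl⁻ term: 0.102·103.8^0.62·exp(0.033·93+0.04·22.9) = 97.57
  sum: 64.75 + 97.57 → r_corr = 162.3 μm/a
ISO 9223 Table 2 (carbon steel): 80 < 162 ≤ 200 μm/a ⇒ C5

C5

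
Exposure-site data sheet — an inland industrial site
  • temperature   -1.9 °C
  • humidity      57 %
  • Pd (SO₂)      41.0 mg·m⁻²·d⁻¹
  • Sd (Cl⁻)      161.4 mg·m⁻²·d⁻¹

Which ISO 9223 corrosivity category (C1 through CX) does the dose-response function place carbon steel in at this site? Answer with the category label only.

C2

carbon steel: f(T) = +0.150·(T−10) [T≤10 °C] = -1.7850
  sulphur-dioxide contribution → 6.405 μm/a
  chloride contribution → 14.5 μm/a
  total first-year rate 20.91 μm/a
Category bounds: 1.3…25 μm/a bracket r_corr ⇒ C2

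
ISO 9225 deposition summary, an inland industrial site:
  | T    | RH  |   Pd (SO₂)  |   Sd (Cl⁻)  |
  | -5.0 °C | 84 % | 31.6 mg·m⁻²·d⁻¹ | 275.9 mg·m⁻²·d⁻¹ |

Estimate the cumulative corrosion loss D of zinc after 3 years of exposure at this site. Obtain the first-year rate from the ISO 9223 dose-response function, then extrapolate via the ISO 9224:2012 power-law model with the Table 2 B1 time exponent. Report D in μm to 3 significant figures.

D(3) = 5.23 μm

zinc: f(T) = +0.038·(T−10) [T≤10 °C] = -0.5700
  sulphur-dioxide contribution → 1.589 μm/a
  chloride contribution → 0.5515 μm/a
  total first-year rate 2.14 μm/a
Power-law: D(3) = r_corr · 3^0.813
  D(3) = 2.14 × 3^0.813 = 2.14 × 2.443 = 5.228 μm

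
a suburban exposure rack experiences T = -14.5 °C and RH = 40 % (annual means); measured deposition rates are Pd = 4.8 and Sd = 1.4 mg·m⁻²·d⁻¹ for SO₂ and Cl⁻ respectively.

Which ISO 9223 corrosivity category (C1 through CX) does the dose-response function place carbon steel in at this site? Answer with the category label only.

carbon steel: T≤10 °C ⇒ hinge +0.150·(-14.5−10) = -3.6750
  sulphur-dioxide contribution → 0.2257 μm/a
  chloride contribution → 0.2634 μm/a
  ⇒ r_corr(carbon steel) = 0.4891 μm/a
ISO 9223 Table 2 (carbon steel): 0 < 0.489 ≤ 1.3 μm/a ⇒ C1

C1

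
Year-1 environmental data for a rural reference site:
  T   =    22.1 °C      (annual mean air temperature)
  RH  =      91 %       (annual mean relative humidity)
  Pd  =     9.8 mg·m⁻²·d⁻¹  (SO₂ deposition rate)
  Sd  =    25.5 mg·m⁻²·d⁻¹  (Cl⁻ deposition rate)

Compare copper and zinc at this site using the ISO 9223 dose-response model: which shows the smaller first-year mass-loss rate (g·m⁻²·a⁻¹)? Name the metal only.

zinc

copper: T>10 °C ⇒ hinge -0.080·(22.1−10) = -0.9680
  sulphur-dioxide contribution → 0.7822 μm/a
  chloride contribution → 1.921 μm/a
  ⇒ r_corr(copper) = 2.703 μm/a
  mass loss = 2.703 μm/a × 8.96 g/cm³ = 24.22 g·m⁻²·a⁻¹
zinc: f(T) = -0.071·(T−10) [T>10 °C] = -0.8591
  sulphur-dioxide contribution → 0.9808 μm/a
  chloride contribution → 1.502 μm/a
  total first-year rate 2.483 μm/a
  mass loss = 2.483 μm/a × 7.14 g/cm³ = 17.73 g·m⁻²·a⁻¹
Ordering by g·m⁻²·a⁻¹: copper (24.2) > zinc (17.7)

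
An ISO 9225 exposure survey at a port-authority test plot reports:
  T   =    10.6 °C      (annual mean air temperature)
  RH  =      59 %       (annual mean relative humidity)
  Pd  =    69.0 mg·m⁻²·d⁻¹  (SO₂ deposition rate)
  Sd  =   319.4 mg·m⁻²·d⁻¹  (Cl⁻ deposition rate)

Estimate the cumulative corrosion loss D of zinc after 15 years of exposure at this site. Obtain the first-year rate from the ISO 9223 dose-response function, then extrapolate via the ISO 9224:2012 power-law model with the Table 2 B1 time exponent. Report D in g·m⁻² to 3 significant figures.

D(15) = 197 g·m⁻²

zinc: temperature factor f = -0.071·(0.6) = -0.0426
  sulphur-dioxide contribution → 1.202 μm/a
  chloride contribution → 1.848 μm/a
  ⇒ r_corr(zinc) = 3.05 μm/a
Power-law: D(15) = r_corr · 15^0.813
  D(15) = 3.05 × 15^0.813 = 3.05 × 9.04 = 27.57 μm
  Mass loss = 27.57 μm × 7.14 g/cm³ = 196.9 g·m⁻²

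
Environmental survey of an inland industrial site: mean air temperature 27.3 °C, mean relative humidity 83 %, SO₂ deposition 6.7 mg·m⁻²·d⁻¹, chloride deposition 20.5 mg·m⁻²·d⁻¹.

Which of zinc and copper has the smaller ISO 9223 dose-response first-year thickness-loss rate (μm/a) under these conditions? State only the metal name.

copper

zinc: f(T) = -0.071·(T−10) [T>10 °C] = -1.2283
  sulphur-dioxide contribution → 0.397 μm/a
  chloride contribution → 1.936 μm/a
  total first-year rate 2.333 μm/a
copper: T>10 °C ⇒ hinge -0.080·(27.3−10) = -1.3840
  sulphur-dioxide contribution → 0.2916 μm/a
  chloride contribution → 1.752 μm/a
  ⇒ r_corr(copper) = 2.044 μm/a
Ordering by μm/a: zinc (2.33) > copper (2.04)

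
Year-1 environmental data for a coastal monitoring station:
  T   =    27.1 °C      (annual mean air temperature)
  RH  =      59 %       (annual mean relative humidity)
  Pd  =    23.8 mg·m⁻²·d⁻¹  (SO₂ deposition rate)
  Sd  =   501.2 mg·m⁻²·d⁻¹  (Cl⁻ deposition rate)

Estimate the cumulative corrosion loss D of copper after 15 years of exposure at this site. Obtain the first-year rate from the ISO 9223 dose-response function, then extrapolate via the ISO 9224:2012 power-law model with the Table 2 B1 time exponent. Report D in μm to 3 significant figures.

copper: temperature factor f = -0.080·(17.1) = -1.3680
  sulphur-dioxide contribution → 0.09997 μm/a
  chloride contribution → 1.733 μm/a
  total first-year rate 1.833 μm/a
Long-term exponent b (ISO 9224 Table 2, B1) = 0.667
  D(15) = 1.833 × 15^0.667 = 1.833 × 6.088 = 11.16 μm

D(15) = 11.2 μm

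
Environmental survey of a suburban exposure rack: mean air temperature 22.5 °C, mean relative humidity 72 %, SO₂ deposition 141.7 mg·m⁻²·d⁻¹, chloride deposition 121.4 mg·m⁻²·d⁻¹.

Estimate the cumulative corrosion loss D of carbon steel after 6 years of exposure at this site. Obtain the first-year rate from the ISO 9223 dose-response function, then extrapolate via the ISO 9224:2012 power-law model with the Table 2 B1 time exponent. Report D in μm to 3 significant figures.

D(6) = 263 μm

carbon steel: T>10 °C ⇒ hinge -0.054·(22.5−10) = -0.6750
  sulphur-dioxide contribution → 49.99 μm/a
  chloride contribution → 52.91 μm/a
  total first-year rate 102.9 μm/a
Power-law: D(6) = r_corr · 6^0.523
  D(6) = 102.9 × 6^0.523 = 102.9 × 2.553 = 262.7 μm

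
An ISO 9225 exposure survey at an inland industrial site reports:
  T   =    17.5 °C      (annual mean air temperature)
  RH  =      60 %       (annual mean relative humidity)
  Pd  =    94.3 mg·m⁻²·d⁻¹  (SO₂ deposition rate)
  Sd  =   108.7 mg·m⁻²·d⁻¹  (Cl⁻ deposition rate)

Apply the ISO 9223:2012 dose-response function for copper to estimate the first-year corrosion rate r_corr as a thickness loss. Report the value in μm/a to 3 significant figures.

copper: temperature factor f = -0.080·(7.5) = -0.6000
  SO₂ term: 0.0053·94.3^0.26·exp(0.059·60-0.6000) = 0.3269
  Sd branch = 0.01025·Sd^0.27·e^(0.036·RH+0.049·T) = 0.743 μm/a
  r_corr = 0.3269 + 0.743 = 1.07 μm/a

r_corr = 1.07 μm/a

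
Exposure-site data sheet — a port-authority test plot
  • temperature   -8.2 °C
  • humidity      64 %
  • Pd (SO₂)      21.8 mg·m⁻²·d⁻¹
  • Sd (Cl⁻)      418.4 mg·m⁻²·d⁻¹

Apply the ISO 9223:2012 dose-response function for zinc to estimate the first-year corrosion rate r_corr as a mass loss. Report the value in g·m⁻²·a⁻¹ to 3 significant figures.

zinc: f(T) = +0.038·(T−10) [T≤10 °C] = -0.6916
  sulphur-dioxide contribution → 0.4761 μm/a
  chloride contribution → 0.4539 μm/a
  ⇒ r_corr(zinc) = 0.9301 μm/a
Convert to mass loss: 0.9301 μm/a × 7.14 g/cm³ = 6.641 g·m⁻²·a⁻¹

r_corr = 6.64 g·m⁻²·a⁻¹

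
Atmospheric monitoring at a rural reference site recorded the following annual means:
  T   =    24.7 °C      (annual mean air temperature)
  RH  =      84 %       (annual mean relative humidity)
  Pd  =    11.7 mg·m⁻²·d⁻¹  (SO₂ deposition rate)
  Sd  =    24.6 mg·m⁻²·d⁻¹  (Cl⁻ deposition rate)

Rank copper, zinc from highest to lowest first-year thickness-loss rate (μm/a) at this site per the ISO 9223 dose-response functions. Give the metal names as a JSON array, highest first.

copper: f(T) = -0.080·(T−10) [T>10 °C] = -1.1760
  sulphur-dioxide contribution → 0.4402 μm/a
  chloride contribution → 1.68 μm/a
  ⇒ r_corr(copper) = 2.12 μm/a
zinc: temperature factor f = -0.071·(14.7) = -1.0437
  sulphur-dioxide contribution → 0.6389 μm/a
  chloride contribution → 1.736 μm/a
  total first-year rate 2.375 μm/a
Ordering by μm/a: zinc (2.37) > copper (2.12)

["zinc", "copper"]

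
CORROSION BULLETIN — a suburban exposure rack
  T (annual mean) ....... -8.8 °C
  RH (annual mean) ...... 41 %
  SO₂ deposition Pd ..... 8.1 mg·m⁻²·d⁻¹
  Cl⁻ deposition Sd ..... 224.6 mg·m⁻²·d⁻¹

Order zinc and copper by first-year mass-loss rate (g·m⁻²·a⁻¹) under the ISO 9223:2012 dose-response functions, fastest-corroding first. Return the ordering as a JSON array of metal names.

zinc: f(T) = +0.038·(T−10) [T≤10 °C] = -0.7144
  SO₂ term: 0.0129·8.1^0.44·exp(0.046·41-0.7144) = 0.1045
  Cl⁻ term: 0.0175·224.6^0.57·exp(0.008·41+0.085·-8.8) = 0.2517
  r_corr = 0.1045 + 0.2517 = 0.3562 μm/a
  mass loss = 0.3562 μm/a × 7.14 g/cm³ = 2.544 g·m⁻²·a⁻¹
copper: T≤10 °C ⇒ hinge +0.126·(-8.8−10) = -2.3688
  SO₂ term: 0.0053·8.1^0.26·exp(0.059·41-2.3688) = 0.0096
  Cl⁻ term: 0.01025·224.6^0.27·exp(0.036·41+0.049·-8.8) = 0.1257
  sum: 0.0096 + 0.1257 → r_corr = 0.1353 μm/a
  mass loss = 0.1353 μm/a × 8.96 g/cm³ = 1.212 g·m⁻²·a⁻¹
Ordering by g·m⁻²·a⁻¹: zinc (2.54) > copper (1.21)

["zinc", "copper"]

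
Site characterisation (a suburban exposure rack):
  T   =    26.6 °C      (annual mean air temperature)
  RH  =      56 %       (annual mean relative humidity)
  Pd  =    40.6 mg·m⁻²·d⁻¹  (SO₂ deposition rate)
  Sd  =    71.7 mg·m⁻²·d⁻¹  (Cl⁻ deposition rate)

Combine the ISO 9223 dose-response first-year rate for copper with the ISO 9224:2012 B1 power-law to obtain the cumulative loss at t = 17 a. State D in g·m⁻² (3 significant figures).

D(17) = 59.2 g·m⁻²

copper: T>10 °C ⇒ hinge -0.080·(26.6−10) = -1.3280
  Pd branch = 0.0053·Pd^0.26·e^(0.059·RH+f) = 0.1002 μm/a
  Cl⁻ term: 0.01025·71.7^0.27·exp(0.036·56+0.049·26.6) = 0.8981
  sum: 0.1002 + 0.8981 → r_corr = 0.9982 μm/a
ISO 9224: D(t) = r_corr · t^b with b = 0.667 (copper, B1)
  D(17) = 0.9982 × 17^0.667 = 0.9982 × 6.618 = 6.606 μm
  Mass loss = 6.606 μm × 8.96 g/cm³ = 59.19 g·m⁻²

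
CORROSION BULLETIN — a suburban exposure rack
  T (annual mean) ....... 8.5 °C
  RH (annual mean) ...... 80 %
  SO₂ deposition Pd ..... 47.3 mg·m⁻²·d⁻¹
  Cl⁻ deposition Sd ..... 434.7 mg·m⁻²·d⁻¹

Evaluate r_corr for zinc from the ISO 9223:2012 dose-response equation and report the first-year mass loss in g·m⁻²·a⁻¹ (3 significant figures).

r_corr = 34.4 g·m⁻²·a⁻¹

zinc: T≤10 °C ⇒ hinge +0.038·(8.5−10) = -0.0570
  Pd branch = 0.0129·Pd^0.44·e^(0.046·RH+f) = 2.636 μm/a
  Cl⁻ term: 0.0175·434.7^0.57·exp(0.008·80+0.085·8.5) = 2.18
  sum: 2.636 + 2.18 → r_corr = 4.817 μm/a
Convert to mass loss: 4.817 μm/a × 7.14 g/cm³ = 34.39 g·m⁻²·a⁻¹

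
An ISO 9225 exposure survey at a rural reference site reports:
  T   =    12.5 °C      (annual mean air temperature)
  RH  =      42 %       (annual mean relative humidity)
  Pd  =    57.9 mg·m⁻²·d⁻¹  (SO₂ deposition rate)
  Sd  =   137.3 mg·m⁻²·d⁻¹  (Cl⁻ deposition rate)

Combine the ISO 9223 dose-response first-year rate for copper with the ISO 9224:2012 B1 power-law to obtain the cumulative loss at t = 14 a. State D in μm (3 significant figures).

D(14) = 2.75 μm

copper: f(T) = -0.080·(T−10) [T>10 °C] = -0.2000
  Pd branch = 0.0053·Pd^0.26·e^(0.059·RH+f) = 0.1486 μm/a
  Sd branch = 0.01025·Sd^0.27·e^(0.036·RH+0.049·T) = 0.324 μm/a
  r_corr = 0.1486 + 0.324 = 0.4726 μm/a
Long-term exponent b (ISO 9224 Table 2, B1) = 0.667
  D(14) = 0.4726 × 14^0.667 = 0.4726 × 5.814 = 2.747 μm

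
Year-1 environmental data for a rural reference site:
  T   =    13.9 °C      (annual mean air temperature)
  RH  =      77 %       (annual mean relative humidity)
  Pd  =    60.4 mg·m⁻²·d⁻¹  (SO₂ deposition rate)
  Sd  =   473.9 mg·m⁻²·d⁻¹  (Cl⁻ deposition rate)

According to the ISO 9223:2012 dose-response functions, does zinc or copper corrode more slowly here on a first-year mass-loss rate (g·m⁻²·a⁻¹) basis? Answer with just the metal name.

copper

zinc: T>10 °C ⇒ hinge -0.071·(13.9−10) = -0.2769
  SO₂ term: 0.0129·60.4^0.44·exp(0.046·77-0.2769) = 2.052
  Sd branch = 0.0175·Sd^0.57·e^(0.008·RH+0.085·T) = 3.539 μm/a
  sum: 2.052 + 3.539 → r_corr = 5.591 μm/a
  mass loss = 5.591 μm/a × 7.14 g/cm³ = 39.92 g·m⁻²·a⁻¹
copper: f(T) = -0.080·(T−10) [T>10 °C] = -0.3120
  Pd branch = 0.0053·Pd^0.26·e^(0.059·RH+f) = 1.059 μm/a
  Sd branch = 0.01025·Sd^0.27·e^(0.036·RH+0.049·T) = 1.709 μm/a
  r_corr = 1.059 + 1.709 = 2.768 μm/a
  mass loss = 2.768 μm/a × 8.96 g/cm³ = 24.8 g·m⁻²·a⁻¹
Ordering by g·m⁻²·a⁻¹: zinc (39.9) > copper (24.8)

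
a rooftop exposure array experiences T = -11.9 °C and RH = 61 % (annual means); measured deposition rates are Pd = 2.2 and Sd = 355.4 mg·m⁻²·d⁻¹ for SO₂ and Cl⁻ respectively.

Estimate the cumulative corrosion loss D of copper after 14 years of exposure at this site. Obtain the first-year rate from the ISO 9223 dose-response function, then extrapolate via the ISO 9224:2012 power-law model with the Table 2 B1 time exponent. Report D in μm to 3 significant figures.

copper: f(T) = +0.126·(T−10) [T≤10 °C] = -2.7594
  sulphur-dioxide contribution → 0.01506 μm/a
  chloride contribution → 0.2511 μm/a
  ⇒ r_corr(copper) = 0.2662 μm/a
Power-law: D(14) = r_corr · 14^0.667
  D(14) = 0.2662 × 14^0.667 = 0.2662 × 5.814 = 1.548 μm

D(14) = 1.55 μm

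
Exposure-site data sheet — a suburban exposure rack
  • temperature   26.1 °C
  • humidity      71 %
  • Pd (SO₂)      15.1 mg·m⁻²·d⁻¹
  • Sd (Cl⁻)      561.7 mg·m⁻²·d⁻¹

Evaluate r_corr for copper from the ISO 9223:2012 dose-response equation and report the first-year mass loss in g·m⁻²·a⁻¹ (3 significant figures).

r_corr = 25.2 g·m⁻²·a⁻¹

copper: T>10 °C ⇒ hinge -0.080·(26.1−10) = -1.2880
  SO₂ term: 0.0053·15.1^0.26·exp(0.059·71-1.2880) = 0.1953
  Sd branch = 0.01025·Sd^0.27·e^(0.036·RH+0.049·T) = 2.622 μm/a
  sum: 0.1953 + 2.622 → r_corr = 2.817 μm/a
Convert to mass loss: 2.817 μm/a × 8.96 g/cm³ = 25.24 g·m⁻²·a⁻¹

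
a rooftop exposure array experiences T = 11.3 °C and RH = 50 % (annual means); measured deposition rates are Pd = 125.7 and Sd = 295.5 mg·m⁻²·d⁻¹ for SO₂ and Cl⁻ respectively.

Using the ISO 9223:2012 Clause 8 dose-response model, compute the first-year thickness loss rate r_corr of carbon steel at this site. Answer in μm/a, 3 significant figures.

carbon steel: T>10 °C ⇒ hinge -0.054·(11.3−10) = -0.0702
  sulphur-dioxide contribution → 55.39 μm/a
  chloride contribution → 28.39 μm/a
  ⇒ r_corr(carbon steel) = 83.78 μm/a

r_corr = 83.8 μm/a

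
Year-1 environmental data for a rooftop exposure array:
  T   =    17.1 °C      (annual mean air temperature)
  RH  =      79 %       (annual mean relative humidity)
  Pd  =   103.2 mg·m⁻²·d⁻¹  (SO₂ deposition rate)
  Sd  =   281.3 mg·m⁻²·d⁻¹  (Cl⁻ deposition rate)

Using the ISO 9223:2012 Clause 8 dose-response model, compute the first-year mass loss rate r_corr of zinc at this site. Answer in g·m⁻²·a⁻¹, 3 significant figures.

zinc: T>10 °C ⇒ hinge -0.071·(17.1−10) = -0.5041
  sulphur-dioxide contribution → 2.269 μm/a
  chloride contribution → 3.506 μm/a
  total first-year rate 5.775 μm/a
Convert to mass loss: 5.775 μm/a × 7.14 g/cm³ = 41.23 g·m⁻²·a⁻¹

r_corr = 41.2 g·m⁻²·a⁻¹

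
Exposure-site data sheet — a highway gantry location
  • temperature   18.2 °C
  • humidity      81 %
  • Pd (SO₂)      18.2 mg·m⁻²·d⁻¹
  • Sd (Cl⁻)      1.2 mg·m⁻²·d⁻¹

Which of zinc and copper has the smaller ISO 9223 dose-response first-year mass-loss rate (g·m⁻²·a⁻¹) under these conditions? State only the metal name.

zinc: f(T) = -0.071·(T−10) [T>10 °C] = -0.5822
  sulphur-dioxide contribution → 1.072 μm/a
  chloride contribution → 0.1744 μm/a
  ⇒ r_corr(zinc) = 1.247 μm/a
  mass loss = 1.247 μm/a × 7.14 g/cm³ = 8.902 g·m⁻²·a⁻¹
copper: temperature factor f = -0.080·(8.2) = -0.6560
  sulphur-dioxide contribution → 0.6958 μm/a
  chloride contribution → 0.4851 μm/a
  ⇒ r_corr(copper) = 1.181 μm/a
  mass loss = 1.181 μm/a × 8.96 g/cm³ = 10.58 g·m⁻²·a⁻¹
Ordering by g·m⁻²·a⁻¹: copper (10.6) > zinc (8.9)

zinc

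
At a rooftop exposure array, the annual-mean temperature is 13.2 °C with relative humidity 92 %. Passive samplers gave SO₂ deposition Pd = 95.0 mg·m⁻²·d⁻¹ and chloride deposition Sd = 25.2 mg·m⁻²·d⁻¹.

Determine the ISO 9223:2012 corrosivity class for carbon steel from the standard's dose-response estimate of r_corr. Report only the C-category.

C5

carbon steel: temperature factor f = -0.054·(3.2) = -0.1728
  sulphur-dioxide contribution → 100.1 μm/a
  chloride contribution → 26.63 μm/a
  total first-year rate 126.7 μm/a
127 μm/a falls in (80, 200] for carbon steel → category C5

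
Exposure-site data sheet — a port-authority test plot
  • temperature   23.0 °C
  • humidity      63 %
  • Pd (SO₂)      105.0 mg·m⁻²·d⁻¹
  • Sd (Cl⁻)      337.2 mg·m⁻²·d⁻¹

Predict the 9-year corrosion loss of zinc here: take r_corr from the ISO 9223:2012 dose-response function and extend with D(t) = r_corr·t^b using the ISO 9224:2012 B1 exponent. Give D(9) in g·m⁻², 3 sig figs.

D(9) = 271 g·m⁻²

zinc: temperature factor f = -0.071·(13.0) = -0.9230
  SO₂ term: 0.0129·105.0^0.44·exp(0.046·63-0.9230) = 0.7205
  Cl⁻ term: 0.0175·337.2^0.57·exp(0.008·63+0.085·23.0) = 5.648
  r_corr = 0.7205 + 5.648 = 6.368 μm/a
Power-law: D(9) = r_corr · 9^0.813
  D(9) = 6.368 × 9^0.813 = 6.368 × 5.968 = 38 μm
  Mass loss = 38 μm × 7.14 g/cm³ = 271.3 g·m⁻²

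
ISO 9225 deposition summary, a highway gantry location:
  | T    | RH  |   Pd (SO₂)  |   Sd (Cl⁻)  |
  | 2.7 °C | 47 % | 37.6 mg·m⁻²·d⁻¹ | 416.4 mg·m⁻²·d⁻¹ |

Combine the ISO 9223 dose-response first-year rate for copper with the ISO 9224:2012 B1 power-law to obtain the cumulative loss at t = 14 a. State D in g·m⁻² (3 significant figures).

copper: T≤10 °C ⇒ hinge +0.126·(2.7−10) = -0.9198
  Pd branch = 0.0053·Pd^0.26·e^(0.059·RH+f) = 0.08683 μm/a
  Cl⁻ term: 0.01025·416.4^0.27·exp(0.036·47+0.049·2.7) = 0.3238
  sum: 0.08683 + 0.3238 → r_corr = 0.4106 μm/a
Long-term exponent b (ISO 9224 Table 2, B1) = 0.667
  D(14) = 0.4106 × 14^0.667 = 0.4106 × 5.814 = 2.387 μm
  Mass loss = 2.387 μm × 8.96 g/cm³ = 21.39 g·m⁻²

D(14) = 21.4 g·m⁻²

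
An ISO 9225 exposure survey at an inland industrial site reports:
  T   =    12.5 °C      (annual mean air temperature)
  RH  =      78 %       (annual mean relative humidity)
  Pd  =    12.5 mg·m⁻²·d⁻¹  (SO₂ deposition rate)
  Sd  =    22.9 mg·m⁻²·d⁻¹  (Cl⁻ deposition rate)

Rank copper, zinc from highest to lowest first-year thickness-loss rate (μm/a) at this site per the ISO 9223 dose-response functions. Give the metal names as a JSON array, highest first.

copper: T>10 °C ⇒ hinge -0.080·(12.5−10) = -0.2000
  sulphur-dioxide contribution → 0.8341 μm/a
  chloride contribution → 0.7301 μm/a
  total first-year rate 1.564 μm/a
zinc: temperature factor f = -0.071·(2.5) = -0.1775
  sulphur-dioxide contribution → 1.187 μm/a
  chloride contribution → 0.5631 μm/a
  total first-year rate 1.75 μm/a
Ordering by μm/a: zinc (1.75) > copper (1.56)

["zinc", "copper"]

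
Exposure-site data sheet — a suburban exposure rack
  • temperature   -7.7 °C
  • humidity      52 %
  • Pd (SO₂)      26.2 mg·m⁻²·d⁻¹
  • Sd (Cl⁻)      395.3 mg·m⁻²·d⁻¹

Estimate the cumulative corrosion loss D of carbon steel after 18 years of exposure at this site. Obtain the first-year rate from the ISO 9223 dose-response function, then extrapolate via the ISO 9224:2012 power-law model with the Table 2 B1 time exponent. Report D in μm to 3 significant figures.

D(18) = 85.8 μm

carbon steel: T≤10 °C ⇒ hinge +0.150·(-7.7−10) = -2.6550
  sulphur-dioxide contribution → 1.924 μm/a
  chloride contribution → 16.99 μm/a
  ⇒ r_corr(carbon steel) = 18.91 μm/a
Long-term exponent b (ISO 9224 Table 2, B1) = 0.523
  D(18) = 18.91 × 18^0.523 = 18.91 × 4.534 = 85.76 μm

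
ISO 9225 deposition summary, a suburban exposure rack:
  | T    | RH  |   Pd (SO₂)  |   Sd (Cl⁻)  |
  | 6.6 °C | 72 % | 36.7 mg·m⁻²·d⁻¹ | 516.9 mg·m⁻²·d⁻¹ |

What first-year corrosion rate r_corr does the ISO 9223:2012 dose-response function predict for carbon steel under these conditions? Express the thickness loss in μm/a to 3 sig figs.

r_corr = 98.0 μm/a

carbon steel: temperature factor f = +0.150·(-3.4) = -0.5100
  sulphur-dioxide contribution → 29.21 μm/a
  chloride contribution → 68.78 μm/a
  total first-year rate 97.99 μm/a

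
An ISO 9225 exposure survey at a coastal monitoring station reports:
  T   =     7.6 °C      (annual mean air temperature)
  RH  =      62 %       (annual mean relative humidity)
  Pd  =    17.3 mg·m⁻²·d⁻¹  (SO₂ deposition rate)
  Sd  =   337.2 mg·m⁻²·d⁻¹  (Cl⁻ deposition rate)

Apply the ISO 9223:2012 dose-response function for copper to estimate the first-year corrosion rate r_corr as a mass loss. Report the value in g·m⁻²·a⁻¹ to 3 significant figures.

r_corr = 8.84 g·m⁻²·a⁻¹

copper: T≤10 °C ⇒ hinge +0.126·(7.6−10) = -0.3024
  Pd branch = 0.0053·Pd^0.26·e^(0.059·RH+f) = 0.3188 μm/a
  Sd branch = 0.01025·Sd^0.27·e^(0.036·RH+0.049·T) = 0.6673 μm/a
  r_corr = 0.3188 + 0.6673 = 0.9861 μm/a
Convert to mass loss: 0.9861 μm/a × 8.96 g/cm³ = 8.835 g·m⁻²·a⁻¹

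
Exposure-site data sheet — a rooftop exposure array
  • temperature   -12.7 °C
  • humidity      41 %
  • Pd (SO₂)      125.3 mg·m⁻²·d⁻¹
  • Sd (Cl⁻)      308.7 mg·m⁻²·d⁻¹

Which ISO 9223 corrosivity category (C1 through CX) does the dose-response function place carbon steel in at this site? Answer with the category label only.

C2

carbon steel: temperature factor f = +0.150·(-22.7) = -3.4050
  Pd branch = 1.77·Pd^0.52·e^(0.02·RH+f) = 1.645 μm/a
  Cl⁻ term: 0.102·308.7^0.62·exp(0.033·41+0.04·-12.7) = 8.3
  r_corr = 1.645 + 8.3 = 9.946 μm/a
Category bounds: 1.3…25 μm/a bracket r_corr ⇒ C2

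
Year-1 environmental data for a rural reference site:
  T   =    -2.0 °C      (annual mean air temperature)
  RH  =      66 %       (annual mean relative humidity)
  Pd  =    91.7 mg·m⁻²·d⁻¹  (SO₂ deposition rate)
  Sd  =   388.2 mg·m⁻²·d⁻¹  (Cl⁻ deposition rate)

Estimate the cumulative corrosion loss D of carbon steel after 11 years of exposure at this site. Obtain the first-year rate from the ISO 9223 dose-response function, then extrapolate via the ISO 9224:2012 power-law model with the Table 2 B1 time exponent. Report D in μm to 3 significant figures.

D(11) = 158 μm

carbon steel: T≤10 °C ⇒ hinge +0.150·(-2.0−10) = -1.8000
  sulphur-dioxide contribution → 11.48 μm/a
  chloride contribution → 33.49 μm/a
  ⇒ r_corr(carbon steel) = 44.97 μm/a
ISO 9224: D(t) = r_corr · t^b with b = 0.523 (carbon steel, B1)
  D(11) = 44.97 × 11^0.523 = 44.97 × 3.505 = 157.6 μm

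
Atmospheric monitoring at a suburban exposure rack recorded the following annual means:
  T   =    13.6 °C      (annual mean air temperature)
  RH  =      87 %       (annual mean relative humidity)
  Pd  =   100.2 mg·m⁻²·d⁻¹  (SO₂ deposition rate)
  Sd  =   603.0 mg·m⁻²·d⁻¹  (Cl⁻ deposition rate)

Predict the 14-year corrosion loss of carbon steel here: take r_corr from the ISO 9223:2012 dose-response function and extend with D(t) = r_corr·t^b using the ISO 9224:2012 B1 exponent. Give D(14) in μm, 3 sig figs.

carbon steel: temperature factor f = -0.054·(3.6) = -0.1944
  Pd branch = 1.77·Pd^0.52·e^(0.02·RH+f) = 91.13 μm/a
  Cl⁻ term: 0.102·603.0^0.62·exp(0.033·87+0.04·13.6) = 164.3
  sum: 91.13 + 164.3 → r_corr = 255.4 μm/a
ISO 9224: D(t) = r_corr · t^b with b = 0.523 (carbon steel, B1)
  D(14) = 255.4 × 14^0.523 = 255.4 × 3.976 = 1015 μm

D(14) = 1.02e+03 μm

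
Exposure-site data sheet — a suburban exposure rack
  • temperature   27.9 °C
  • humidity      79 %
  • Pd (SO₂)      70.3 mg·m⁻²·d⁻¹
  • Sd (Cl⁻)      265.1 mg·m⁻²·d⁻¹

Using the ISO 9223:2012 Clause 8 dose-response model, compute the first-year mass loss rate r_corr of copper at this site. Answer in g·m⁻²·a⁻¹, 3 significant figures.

r_corr = 31.6 g·m⁻²·a⁻¹

copper: f(T) = -0.080·(T−10) [T>10 °C] = -1.4320
  sulphur-dioxide contribution → 0.4044 μm/a
  chloride contribution → 3.118 μm/a
  ⇒ r_corr(copper) = 3.523 μm/a
Convert to mass loss: 3.523 μm/a × 8.96 g/cm³ = 31.56 g·m⁻²·a⁻¹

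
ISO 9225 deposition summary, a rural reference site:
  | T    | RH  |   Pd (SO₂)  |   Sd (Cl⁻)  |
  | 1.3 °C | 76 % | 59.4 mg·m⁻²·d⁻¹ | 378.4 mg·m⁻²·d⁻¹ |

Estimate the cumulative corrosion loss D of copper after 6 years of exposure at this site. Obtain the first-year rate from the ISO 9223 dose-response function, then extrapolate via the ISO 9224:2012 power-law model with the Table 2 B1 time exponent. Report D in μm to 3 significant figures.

D(6) = 4.26 μm

copper: temperature factor f = +0.126·(-8.7) = -1.0962
  Pd branch = 0.0053·Pd^0.26·e^(0.059·RH+f) = 0.4537 μm/a
  Sd branch = 0.01025·Sd^0.27·e^(0.036·RH+0.049·T) = 0.8369 μm/a
  r_corr = 0.4537 + 0.8369 = 1.291 μm/a
Power-law: D(6) = r_corr · 6^0.667
  D(6) = 1.291 × 6^0.667 = 1.291 × 3.304 = 4.264 μm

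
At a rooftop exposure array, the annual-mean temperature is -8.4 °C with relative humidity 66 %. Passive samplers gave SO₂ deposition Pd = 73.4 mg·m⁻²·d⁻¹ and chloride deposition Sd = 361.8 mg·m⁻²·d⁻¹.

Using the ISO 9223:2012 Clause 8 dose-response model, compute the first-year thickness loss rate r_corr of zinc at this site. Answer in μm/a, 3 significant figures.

r_corr = 1.30 μm/a

zinc: T≤10 °C ⇒ hinge +0.038·(-8.4−10) = -0.6992
  SO₂ term: 0.0129·73.4^0.44·exp(0.046·66-0.6992) = 0.8838
  Cl⁻ term: 0.0175·361.8^0.57·exp(0.008·66+0.085·-8.4) = 0.4174
  r_corr = 0.8838 + 0.4174 = 1.301 μm/a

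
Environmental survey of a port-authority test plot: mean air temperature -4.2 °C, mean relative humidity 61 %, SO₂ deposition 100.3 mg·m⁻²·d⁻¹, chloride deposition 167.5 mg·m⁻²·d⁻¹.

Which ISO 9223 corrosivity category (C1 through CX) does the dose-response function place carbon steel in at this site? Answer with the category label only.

carbon steel: f(T) = +0.150·(T−10) [T≤10 °C] = -2.1300
  Pd branch = 1.77·Pd^0.52·e^(0.02·RH+f) = 7.824 μm/a
  Sd branch = 0.102·Sd^0.62·e^(0.033·RH+0.04·T) = 15.44 μm/a
  r_corr = 7.824 + 15.44 = 23.27 μm/a
ISO 9223 Table 2 (carbon steel): 1.3 < 23.3 ≤ 25 μm/a ⇒ C2

C2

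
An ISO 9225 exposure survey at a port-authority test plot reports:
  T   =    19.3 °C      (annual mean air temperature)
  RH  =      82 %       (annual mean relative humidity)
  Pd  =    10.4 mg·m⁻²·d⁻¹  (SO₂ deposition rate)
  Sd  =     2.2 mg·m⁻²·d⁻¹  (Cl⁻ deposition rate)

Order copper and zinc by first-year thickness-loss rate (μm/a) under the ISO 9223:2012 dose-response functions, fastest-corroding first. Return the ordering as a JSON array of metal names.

["copper", "zinc"]

copper: T>10 °C ⇒ hinge -0.080·(19.3−10) = -0.7440
  Pd branch = 0.0053·Pd^0.26·e^(0.059·RH+f) = 0.5844 μm/a
  Cl⁻ term: 0.01025·2.2^0.27·exp(0.036·82+0.049·19.3) = 0.6251
  r_corr = 0.5844 + 0.6251 = 1.209 μm/a
zinc: f(T) = -0.071·(T−10) [T>10 °C] = -0.6603
  SO₂ term: 0.0129·10.4^0.44·exp(0.046·82-0.6603) = 0.8119
  Sd branch = 0.0175·Sd^0.57·e^(0.008·RH+0.085·T) = 0.2726 μm/a
  sum: 0.8119 + 0.2726 → r_corr = 1.084 μm/a
Ordering by μm/a: copper (1.21) > zinc (1.08)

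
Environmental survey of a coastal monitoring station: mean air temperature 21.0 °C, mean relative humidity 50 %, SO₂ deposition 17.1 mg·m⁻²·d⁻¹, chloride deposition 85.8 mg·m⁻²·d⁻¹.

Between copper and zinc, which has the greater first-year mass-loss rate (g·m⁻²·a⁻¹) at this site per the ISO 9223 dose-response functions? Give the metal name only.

copper: f(T) = -0.080·(T−10) [T>10 °C] = -0.8800
  SO₂ term: 0.0053·17.1^0.26·exp(0.059·50-0.8800) = 0.08787
  Sd branch = 0.01025·Sd^0.27·e^(0.036·RH+0.049·T) = 0.5773 μm/a
  r_corr = 0.08787 + 0.5773 = 0.6651 μm/a
  mass loss = 0.6651 μm/a × 8.96 g/cm³ = 5.96 g·m⁻²·a⁻¹
zinc: f(T) = -0.071·(T−10) [T>10 °C] = -0.7810
  Pd branch = 0.0129·Pd^0.44·e^(0.046·RH+f) = 0.2055 μm/a
  Sd branch = 0.0175·Sd^0.57·e^(0.008·RH+0.085·T) = 1.968 μm/a
  sum: 0.2055 + 1.968 → r_corr = 2.174 μm/a
  mass loss = 2.174 μm/a × 7.14 g/cm³ = 15.52 g·m⁻²·a⁻¹
Ordering by g·m⁻²·a⁻¹: zinc (15.5) > copper (5.96)

zinc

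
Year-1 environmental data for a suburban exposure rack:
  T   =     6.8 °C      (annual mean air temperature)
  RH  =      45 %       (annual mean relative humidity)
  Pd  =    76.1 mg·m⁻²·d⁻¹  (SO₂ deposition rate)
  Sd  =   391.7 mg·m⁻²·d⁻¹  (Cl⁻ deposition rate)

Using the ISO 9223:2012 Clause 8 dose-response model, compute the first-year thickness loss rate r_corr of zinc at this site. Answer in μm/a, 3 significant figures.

r_corr = 1.95 μm/a

zinc: temperature factor f = +0.038·(-3.2) = -0.1216
  SO₂ term: 0.0129·76.1^0.44·exp(0.046·45-0.1216) = 0.6089
  Cl⁻ term: 0.0175·391.7^0.57·exp(0.008·45+0.085·6.8) = 1.344
  r_corr = 0.6089 + 1.344 = 1.953 μm/a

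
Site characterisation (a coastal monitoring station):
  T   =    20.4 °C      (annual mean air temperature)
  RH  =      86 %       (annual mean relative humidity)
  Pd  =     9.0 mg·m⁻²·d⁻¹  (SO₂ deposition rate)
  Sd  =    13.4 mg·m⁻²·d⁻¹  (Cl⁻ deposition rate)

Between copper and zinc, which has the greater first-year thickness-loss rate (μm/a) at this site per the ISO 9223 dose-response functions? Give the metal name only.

copper

copper: f(T) = -0.080·(T−10) [T>10 °C] = -0.8320
  Pd branch = 0.0053·Pd^0.26·e^(0.059·RH+f) = 0.6526 μm/a
  Cl⁻ term: 0.01025·13.4^0.27·exp(0.036·86+0.049·20.4) = 1.241
  r_corr = 0.6526 + 1.241 = 1.894 μm/a
zinc: T>10 °C ⇒ hinge -0.071·(20.4−10) = -0.7384
  Pd branch = 0.0129·Pd^0.44·e^(0.046·RH+f) = 0.8469 μm/a
  Cl⁻ term: 0.0175·13.4^0.57·exp(0.008·86+0.085·20.4) = 0.8657
  sum: 0.8469 + 0.8657 → r_corr = 1.713 μm/a
Ordering by μm/a: copper (1.89) > zinc (1.71)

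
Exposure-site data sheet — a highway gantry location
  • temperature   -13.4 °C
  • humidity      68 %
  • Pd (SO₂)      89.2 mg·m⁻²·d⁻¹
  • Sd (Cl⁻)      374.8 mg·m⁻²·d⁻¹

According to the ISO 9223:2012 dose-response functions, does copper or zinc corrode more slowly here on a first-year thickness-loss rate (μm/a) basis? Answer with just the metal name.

copper: temperature factor f = +0.126·(-23.4) = -2.9484
  Pd branch = 0.0053·Pd^0.26·e^(0.059·RH+f) = 0.04935 μm/a
  Sd branch = 0.01025·Sd^0.27·e^(0.036·RH+0.049·T) = 0.3045 μm/a
  sum: 0.04935 + 0.3045 → r_corr = 0.3539 μm/a
zinc: temperature factor f = +0.038·(-23.4) = -0.8892
  Pd branch = 0.0129·Pd^0.44·e^(0.046·RH+f) = 0.8731 μm/a
  Cl⁻ term: 0.0175·374.8^0.57·exp(0.008·68+0.085·-13.4) = 0.2829
  sum: 0.8731 + 0.2829 → r_corr = 1.156 μm/a
Ordering by μm/a: zinc (1.16) > copper (0.354)

copper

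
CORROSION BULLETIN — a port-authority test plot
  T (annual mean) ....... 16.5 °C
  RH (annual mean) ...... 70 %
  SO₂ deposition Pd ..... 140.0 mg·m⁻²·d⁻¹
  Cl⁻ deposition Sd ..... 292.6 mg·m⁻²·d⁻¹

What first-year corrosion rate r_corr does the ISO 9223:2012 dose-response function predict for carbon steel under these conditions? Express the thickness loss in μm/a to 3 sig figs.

r_corr = 133 μm/a

carbon steel: temperature factor f = -0.054·(6.5) = -0.3510
  sulphur-dioxide contribution → 66 μm/a
  chloride contribution → 67.23 μm/a
  total first-year rate 133.2 μm/a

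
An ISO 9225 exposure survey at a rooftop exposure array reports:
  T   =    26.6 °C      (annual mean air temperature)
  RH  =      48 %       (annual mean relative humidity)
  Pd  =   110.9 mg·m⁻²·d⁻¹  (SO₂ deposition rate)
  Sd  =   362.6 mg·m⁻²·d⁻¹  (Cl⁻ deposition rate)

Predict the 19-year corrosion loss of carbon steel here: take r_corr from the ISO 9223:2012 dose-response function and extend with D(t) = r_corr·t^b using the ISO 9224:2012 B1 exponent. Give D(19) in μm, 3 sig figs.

carbon steel: temperature factor f = -0.054·(16.6) = -0.8964
  SO₂ term: 1.77·110.9^0.52·exp(0.02·48-0.8964) = 21.83
  Cl⁻ term: 0.102·362.6^0.62·exp(0.033·48+0.04·26.6) = 55.65
  sum: 21.83 + 55.65 → r_corr = 77.47 μm/a
Long-term exponent b (ISO 9224 Table 2, B1) = 0.523
  D(19) = 77.47 × 19^0.523 = 77.47 × 4.664 = 361.4 μm

D(19) = 361 μm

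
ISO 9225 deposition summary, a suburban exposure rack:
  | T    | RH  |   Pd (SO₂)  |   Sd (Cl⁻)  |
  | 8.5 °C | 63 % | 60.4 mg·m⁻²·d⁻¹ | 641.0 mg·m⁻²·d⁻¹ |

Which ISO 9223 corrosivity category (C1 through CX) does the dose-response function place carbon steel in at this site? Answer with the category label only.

carbon steel: temperature factor f = +0.150·(-1.5) = -0.2250
  SO₂ term: 1.77·60.4^0.52·exp(0.02·63-0.2250) = 42.03
  Cl⁻ term: 0.102·641.0^0.62·exp(0.033·63+0.04·8.5) = 63.01
  sum: 42.03 + 63.01 → r_corr = 105 μm/a
ISO 9223 Table 2 (carbon steel): 80 < 105 ≤ 200 μm/a ⇒ C5

C5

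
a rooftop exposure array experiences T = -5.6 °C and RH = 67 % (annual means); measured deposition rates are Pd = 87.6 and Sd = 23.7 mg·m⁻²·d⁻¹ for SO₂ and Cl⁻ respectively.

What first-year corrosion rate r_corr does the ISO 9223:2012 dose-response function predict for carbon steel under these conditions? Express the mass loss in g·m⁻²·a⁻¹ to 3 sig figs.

carbon steel: T≤10 °C ⇒ hinge +0.150·(-5.6−10) = -2.3400
  SO₂ term: 1.77·87.6^0.52·exp(0.02·67-2.3400) = 6.665
  Sd branch = 0.102·Sd^0.62·e^(0.033·RH+0.04·T) = 5.295 μm/a
  r_corr = 6.665 + 5.295 = 11.96 μm/a
Convert to mass loss: 11.96 μm/a × 7.85 g/cm³ = 93.89 g·m⁻²·a⁻¹

r_corr = 93.9 g·m⁻²·a⁻¹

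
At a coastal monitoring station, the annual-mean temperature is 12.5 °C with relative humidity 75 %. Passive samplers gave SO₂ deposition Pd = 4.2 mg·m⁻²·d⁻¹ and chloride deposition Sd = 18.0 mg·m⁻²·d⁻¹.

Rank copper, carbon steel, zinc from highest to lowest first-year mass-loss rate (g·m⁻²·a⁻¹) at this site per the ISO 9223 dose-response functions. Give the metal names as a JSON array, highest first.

["carbon steel", "copper", "zinc"]

copper: temperature factor f = -0.080·(2.5) = -0.2000
  Pd branch = 0.0053·Pd^0.26·e^(0.059·RH+f) = 0.5263 μm/a
  Sd branch = 0.01025·Sd^0.27·e^(0.036·RH+0.049·T) = 0.6141 μm/a
  r_corr = 0.5263 + 0.6141 = 1.14 μm/a
  mass loss = 1.14 μm/a × 8.96 g/cm³ = 10.22 g·m⁻²·a⁻¹
carbon steel: f(T) = -0.054·(T−10) [T>10 °C] = -0.1350
  SO₂ term: 1.77·4.2^0.52·exp(0.02·75-0.1350) = 14.62
  Cl⁻ term: 0.102·18.0^0.62·exp(0.033·75+0.04·12.5) = 11.99
  sum: 14.62 + 11.99 → r_corr = 26.61 μm/a
  mass loss = 26.61 μm/a × 7.85 g/cm³ = 208.9 g·m⁻²·a⁻¹
zinc: f(T) = -0.071·(T−10) [T>10 °C] = -0.1775
  Pd branch = 0.0129·Pd^0.44·e^(0.046·RH+f) = 0.6398 μm/a
  Sd branch = 0.0175·Sd^0.57·e^(0.008·RH+0.085·T) = 0.4792 μm/a
  r_corr = 0.6398 + 0.4792 = 1.119 μm/a
  mass loss = 1.119 μm/a × 7.14 g/cm³ = 7.99 g·m⁻²·a⁻¹
Ordering by g·m⁻²·a⁻¹: carbon steel (209) > copper (10.2) > zinc (7.99)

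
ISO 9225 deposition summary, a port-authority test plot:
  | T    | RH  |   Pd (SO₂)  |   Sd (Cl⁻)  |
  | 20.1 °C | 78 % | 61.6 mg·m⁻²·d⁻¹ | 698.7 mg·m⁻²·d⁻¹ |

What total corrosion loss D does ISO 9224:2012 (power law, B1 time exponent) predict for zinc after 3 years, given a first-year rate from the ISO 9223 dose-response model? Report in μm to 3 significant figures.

zinc: T>10 °C ⇒ hinge -0.071·(20.1−10) = -0.7171
  Pd branch = 0.0129·Pd^0.44·e^(0.046·RH+f) = 1.396 μm/a
  Sd branch = 0.0175·Sd^0.57·e^(0.008·RH+0.085·T) = 7.538 μm/a
  r_corr = 1.396 + 7.538 = 8.934 μm/a
Long-term exponent b (ISO 9224 Table 2, B1) = 0.813
  D(3) = 8.934 × 3^0.813 = 8.934 × 2.443 = 21.82 μm

D(3) = 21.8 μm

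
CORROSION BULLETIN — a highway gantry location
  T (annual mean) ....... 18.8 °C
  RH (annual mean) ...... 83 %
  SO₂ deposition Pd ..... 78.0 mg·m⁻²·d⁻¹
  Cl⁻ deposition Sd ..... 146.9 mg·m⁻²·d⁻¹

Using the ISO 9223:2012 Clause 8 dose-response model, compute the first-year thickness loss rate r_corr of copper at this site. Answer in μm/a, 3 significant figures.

r_corr = 3.06 μm/a

copper: f(T) = -0.080·(T−10) [T>10 °C] = -0.7040
  SO₂ term: 0.0053·78.0^0.26·exp(0.059·83-0.7040) = 1.089
  Sd branch = 0.01025·Sd^0.27·e^(0.036·RH+0.049·T) = 1.966 μm/a
  sum: 1.089 + 1.966 → r_corr = 3.055 μm/a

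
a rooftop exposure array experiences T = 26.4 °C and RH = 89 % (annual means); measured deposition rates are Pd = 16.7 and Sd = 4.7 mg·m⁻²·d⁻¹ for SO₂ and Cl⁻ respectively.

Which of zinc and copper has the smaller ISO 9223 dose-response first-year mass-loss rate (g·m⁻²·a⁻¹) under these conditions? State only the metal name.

zinc

zinc: f(T) = -0.071·(T−10) [T>10 °C] = -1.1644
  sulphur-dioxide contribution → 0.8335 μm/a
  chloride contribution → 0.8127 μm/a
  total first-year rate 1.646 μm/a
  mass loss = 1.646 μm/a × 7.14 g/cm³ = 11.75 g·m⁻²·a⁻¹
copper: f(T) = -0.080·(T−10) [T>10 °C] = -1.3120
  sulphur-dioxide contribution → 0.5661 μm/a
  chloride contribution → 1.398 μm/a
  ⇒ r_corr(copper) = 1.964 μm/a
  mass loss = 1.964 μm/a × 8.96 g/cm³ = 17.6 g·m⁻²·a⁻¹
Ordering by g·m⁻²·a⁻¹: copper (17.6) > zinc (11.8)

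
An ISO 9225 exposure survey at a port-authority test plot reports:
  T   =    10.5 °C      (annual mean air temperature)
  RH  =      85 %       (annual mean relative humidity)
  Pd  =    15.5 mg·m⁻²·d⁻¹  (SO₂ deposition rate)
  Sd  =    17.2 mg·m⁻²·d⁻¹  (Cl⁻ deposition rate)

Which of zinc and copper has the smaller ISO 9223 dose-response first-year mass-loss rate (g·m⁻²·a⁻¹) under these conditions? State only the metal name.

zinc

zinc: temperature factor f = -0.071·(0.5) = -0.0355
  Pd branch = 0.0129·Pd^0.44·e^(0.046·RH+f) = 2.075 μm/a
  Sd branch = 0.0175·Sd^0.57·e^(0.008·RH+0.085·T) = 0.4268 μm/a
  sum: 2.075 + 0.4268 → r_corr = 2.502 μm/a
  mass loss = 2.502 μm/a × 7.14 g/cm³ = 17.86 g·m⁻²·a⁻¹
copper: f(T) = -0.080·(T−10) [T>10 °C] = -0.0400
  Pd branch = 0.0053·Pd^0.26·e^(0.059·RH+f) = 1.565 μm/a
  Sd branch = 0.01025·Sd^0.27·e^(0.036·RH+0.049·T) = 0.7883 μm/a
  r_corr = 1.565 + 0.7883 = 2.353 μm/a
  mass loss = 2.353 μm/a × 8.96 g/cm³ = 21.08 g·m⁻²·a⁻¹
Ordering by g·m⁻²·a⁻¹: copper (21.1) > zinc (17.9)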